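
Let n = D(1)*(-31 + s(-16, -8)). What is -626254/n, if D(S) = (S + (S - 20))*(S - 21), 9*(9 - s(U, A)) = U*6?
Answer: 313127/2040 ≈ 153.49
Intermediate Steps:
s(U, A) = 9 - 2*U/3 (s(U, A) = 9 - U*6/9 = 9 - 2*U/3)
D(S) = (-21 + S)*(-20 + 2*S) (D(S) = (S + (-20 + S))*(-21 + S) = (-20 + 2*S)*(-21 + S) = (-21 + S)*(-20 + 2*S))
n = -4080 (n = (420 - 62*1 + 2*1**2)*(-31 + (9 - 2/3*(-16))) = (420 - 62 + 2*1)*(-31 + (9 + 32/3)) = (420 - 62 + 2)*(-31 + 59/3) = 360*(-34/3) = -4080)
-626254/n = -626254/(-4080) = -626254*(-1/4080) = 313127/2040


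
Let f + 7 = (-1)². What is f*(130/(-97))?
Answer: 780/97 ≈ 8.0412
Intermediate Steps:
f = -6 (f = -7 + (-1)² = -7 + 1 = -6)
f*(130/(-97)) = -780/(-97) = -780*(-1)/97 = -6*(-130/97) = 780/97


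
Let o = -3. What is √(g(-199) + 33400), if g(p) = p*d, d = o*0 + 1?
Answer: 3*√3689 ≈ 182.21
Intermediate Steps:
d = 1 (d = -3*0 + 1 = 0 + 1 = 1)
g(p) = p (g(p) = p*1 = p)
√(g(-199) + 33400) = √(-199 + 33400) = √33201 = 3*√3689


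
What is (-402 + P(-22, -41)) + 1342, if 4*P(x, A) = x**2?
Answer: 1061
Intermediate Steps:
P(x, A) = x**2/4
(-402 + P(-22, -41)) + 1342 = (-402 + (1/4)*(-22)**2) + 1342 = (-402 + (1/4)*484) + 1342 = (-402 + 121) + 1342 = -281 + 1342 = 1061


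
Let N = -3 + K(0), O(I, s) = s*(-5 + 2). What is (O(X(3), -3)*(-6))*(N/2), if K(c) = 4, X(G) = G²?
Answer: -27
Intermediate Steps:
O(I, s) = -3*s (O(I, s) = s*(-3) = -3*s)
N = 1 (N = -3 + 4 = 1)
(O(X(3), -3)*(-6))*(N/2) = (-3*(-3)*(-6))*(1/2) = (9*(-6))*(1*(½)) = -54*½ = -27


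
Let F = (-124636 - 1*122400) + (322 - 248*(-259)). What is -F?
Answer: 182482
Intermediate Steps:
F = -182482 (F = (-124636 - 122400) + (322 + 64232) = -247036 + 64554 = -182482)
-F = -1*(-182482) = 182482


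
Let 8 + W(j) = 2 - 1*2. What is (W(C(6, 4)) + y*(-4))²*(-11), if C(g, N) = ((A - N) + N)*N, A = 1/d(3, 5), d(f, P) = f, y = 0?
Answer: -704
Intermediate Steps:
A = ⅓ (A = 1/3 = ⅓ ≈ 0.33333)
C(g, N) = N/3 (C(g, N) = ((⅓ - N) + N)*N = N/3)
W(j) = -8 (W(j) = -8 + (2 - 1*2) = -8 + (2 - 2) = -8 + 0 = -8)
(W(C(6, 4)) + y*(-4))²*(-11) = (-8 + 0*(-4))²*(-11) = (-8 + 0)²*(-11) = (-8)²*(-11) = 64*(-11) = -704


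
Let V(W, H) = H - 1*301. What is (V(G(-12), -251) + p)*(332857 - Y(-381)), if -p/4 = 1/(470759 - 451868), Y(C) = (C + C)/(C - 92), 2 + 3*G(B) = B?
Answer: -1641764746113764/8935443 ≈ -1.8374e+8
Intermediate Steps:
G(B) = -⅔ + B/3
V(W, H) = -301 + H (V(W, H) = H - 301 = -301 + H)
Y(C) = 2*C/(-92 + C) (Y(C) = (2*C)/(-92 + C) = 2*C/(-92 + C))
p = -4/18891 (p = -4/(470759 - 451868) = -4/18891 ≈ -0.00021174)
(V(G(-12), -251) + p)*(332857 - Y(-381)) = ((-301 - 251) - 4/18891)*(332857 - 2*(-381)/(-92 - 381)) = (-552 - 4/18891)*(332857 - 2*(-381)/(-473)) = -10427836*(332857 - 2*(-381)*(-1)/473)/18891 = -10427836*(332857 - 1*762/473)/18891 = -10427836*(332857 - 762/473)/18891 = -10427836/18891*157440599/473 = -1641764746113764/8935443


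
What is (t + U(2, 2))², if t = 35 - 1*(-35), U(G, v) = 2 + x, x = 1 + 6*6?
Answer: 11881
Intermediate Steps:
x = 37 (x = 1 + 36 = 37)
U(G, v) = 39 (U(G, v) = 2 + 37 = 39)
t = 70 (t = 35 + 35 = 70)
(t + U(2, 2))² = (70 + 39)² = 109² = 11881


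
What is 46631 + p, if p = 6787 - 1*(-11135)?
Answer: 64553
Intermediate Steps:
p = 17922 (p = 6787 + 11135 = 17922)
46631 + p = 46631 + 17922 = 64553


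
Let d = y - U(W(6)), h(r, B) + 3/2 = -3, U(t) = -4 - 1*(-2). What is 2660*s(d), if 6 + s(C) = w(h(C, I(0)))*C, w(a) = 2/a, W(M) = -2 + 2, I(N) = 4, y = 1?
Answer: -58520/3 ≈ -19507.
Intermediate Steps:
W(M) = 0
U(t) = -2 (U(t) = -4 + 2 = -2)
h(r, B) = -9/2 (h(r, B) = -3/2 - 3 = -9/2)
d = 3 (d = 1 - 1*(-2) = 1 + 2 = 3)
s(C) = -6 - 4*C/9 (s(C) = -6 + (2/(-9/2))*C = -6 + (2*(-2/9))*C = -6 - 4*C/9)
2660*s(d) = 2660*(-6 - 4/9*3) = 2660*(-6 - 4/3) = 2660*(-22/3) = -58520/3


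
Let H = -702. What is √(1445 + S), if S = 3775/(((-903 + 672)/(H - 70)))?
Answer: √750309945/231 ≈ 118.58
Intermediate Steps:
S = 2914300/231 (S = 3775/(((-903 + 672)/(-702 - 70))) = 3775/((-231/(-772))) = 3775/((-231*(-1/772))) = 3775/(231/772) = 3775*(772/231) = 2914300/231 ≈ 12616.)
√(1445 + S) = √(1445 + 2914300/231) = √(3248095/231) = √750309945/231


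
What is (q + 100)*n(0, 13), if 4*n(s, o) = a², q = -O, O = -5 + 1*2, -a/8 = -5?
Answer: 41200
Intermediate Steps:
a = 40 (a = -8*(-5) = 40)
O = -3 (O = -5 + 2 = -3)
q = 3 (q = -1*(-3) = 3)
n(s, o) = 400 (n(s, o) = (¼)*40² = (¼)*1600 = 400)
(q + 100)*n(0, 13) = (3 + 100)*400 = 103*400 = 41200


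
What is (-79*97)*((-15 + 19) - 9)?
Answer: 38315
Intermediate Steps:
(-79*97)*((-15 + 19) - 9) = -7663*(4 - 9) = -7663*(-5) = 38315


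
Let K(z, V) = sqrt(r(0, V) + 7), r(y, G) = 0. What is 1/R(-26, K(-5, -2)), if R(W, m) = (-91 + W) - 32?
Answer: -1/149 ≈ -0.0067114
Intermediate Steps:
K(z, V) = sqrt(7) (K(z, V) = sqrt(0 + 7) = sqrt(7))
R(W, m) = -123 + W
1/R(-26, K(-5, -2)) = 1/(-123 - 26) = 1/(-149) = -1/149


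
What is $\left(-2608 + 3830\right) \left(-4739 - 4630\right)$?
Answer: $-11448918$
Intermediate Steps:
$\left(-2608 + 3830\right) \left(-4739 - 4630\right) = 1222 \left(-9369\right) = -11448918$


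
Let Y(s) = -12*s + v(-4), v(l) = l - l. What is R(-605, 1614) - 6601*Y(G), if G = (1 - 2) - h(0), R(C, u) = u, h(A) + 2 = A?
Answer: 80826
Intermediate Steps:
h(A) = -2 + A
G = 1 (G = (1 - 2) - (-2 + 0) = -1 - 1*(-2) = -1 + 2 = 1)
v(l) = 0
Y(s) = -12*s (Y(s) = -12*s + 0 = -12*s)
R(-605, 1614) - 6601*Y(G) = 1614 - 6601*(-12*1) = 1614 - 6601*(-12) = 1614 - 1*(-79212) = 1614 + 79212 = 80826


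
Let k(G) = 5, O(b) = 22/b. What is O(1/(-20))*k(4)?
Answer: -2200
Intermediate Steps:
O(1/(-20))*k(4) = (22/((1/(-20))))*5 = (22/((1*(-1/20))))*5 = (22/(-1/20))*5 = (22*(-20))*5 = -440*5 = -2200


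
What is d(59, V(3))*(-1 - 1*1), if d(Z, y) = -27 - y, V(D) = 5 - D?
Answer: 58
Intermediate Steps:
d(59, V(3))*(-1 - 1*1) = (-27 - (5 - 1*3))*(-1 - 1*1) = (-27 - (5 - 3))*(-1 - 1) = (-27 - 1*2)*(-2) = (-27 - 2)*(-2) = -29*(-2) = 58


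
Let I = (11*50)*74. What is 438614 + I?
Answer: 479314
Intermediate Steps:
I = 40700 (I = 550*74 = 40700)
438614 + I = 438614 + 40700 = 479314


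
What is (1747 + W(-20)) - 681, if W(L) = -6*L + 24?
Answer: 1210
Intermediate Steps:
W(L) = 24 - 6*L
(1747 + W(-20)) - 681 = (1747 + (24 - 6*(-20))) - 681 = (1747 + (24 + 120)) - 681 = (1747 + 144) - 681 = 1891 - 681 = 1210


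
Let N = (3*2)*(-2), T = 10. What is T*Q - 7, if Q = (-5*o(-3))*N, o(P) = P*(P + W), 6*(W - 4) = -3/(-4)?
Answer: -2032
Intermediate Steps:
W = 33/8 (W = 4 + (-3/(-4))/6 = 4 + (-3*(-¼))/6 = 4 + (⅙)*(¾) = 4 + ⅛ = 33/8 ≈ 4.1250)
o(P) = P*(33/8 + P) (o(P) = P*(P + 33/8) = P*(33/8 + P))
N = -12 (N = 6*(-2) = -12)
Q = -405/2 (Q = -5*(-3)*(33 + 8*(-3))/8*(-12) = -5*(-3)*(33 - 24)/8*(-12) = -5*(-3)*9/8*(-12) = -5*(-27/8)*(-12) = (135/8)*(-12) = -405/2 ≈ -202.50)
T*Q - 7 = 10*(-405/2) - 7 = -2025 - 7 = -2032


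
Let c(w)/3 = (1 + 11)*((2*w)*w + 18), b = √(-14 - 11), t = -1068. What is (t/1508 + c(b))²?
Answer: 188851954041/142129 ≈ 1.3287e+6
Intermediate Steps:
b = 5*I (b = √(-25) = 5*I ≈ 5.0*I)
c(w) = 648 + 72*w² (c(w) = 3*((1 + 11)*((2*w)*w + 18)) = 3*(12*(2*w² + 18)) = 3*(12*(18 + 2*w²)) = 3*(216 + 24*w²) = 648 + 72*w²)
(t/1508 + c(b))² = (-1068/1508 + (648 + 72*(5*I)²))² = (-1068*1/1508 + (648 + 72*(-25)))² = (-267/377 + (648 - 1800))² = (-267/377 - 1152)² = (-434571/377)² = 188851954041/142129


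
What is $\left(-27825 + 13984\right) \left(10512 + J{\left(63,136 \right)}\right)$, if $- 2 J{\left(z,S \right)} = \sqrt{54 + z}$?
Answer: $-145496592 + \frac{41523 \sqrt{13}}{2} \approx -1.4542 \cdot 10^{8}$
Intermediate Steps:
$J{\left(z,S \right)} = - \frac{\sqrt{54 + z}}{2}$
$\left(-27825 + 13984\right) \left(10512 + J{\left(63,136 \right)}\right) = \left(-27825 + 13984\right) \left(10512 - \frac{\sqrt{54 + 63}}{2}\right) = - 13841 \left(10512 - \frac{\sqrt{117}}{2}\right) = - 13841 \left(10512 - \frac{3 \sqrt{13}}{2}\right) = -145496592 + \frac{41523 \sqrt{13}}{2}$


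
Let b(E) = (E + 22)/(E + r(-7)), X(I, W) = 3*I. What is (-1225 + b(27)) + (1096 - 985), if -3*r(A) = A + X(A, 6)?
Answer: -121279/109 ≈ -1112.7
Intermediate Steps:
r(A) = -4*A/3 (r(A) = -(A + 3*A)/3 = -4*A/3)
b(E) = (22 + E)/(28/3 + E) (b(E) = (E + 22)/(E - 4/3*(-7)) = (22 + E)/(E + 28/3) = (22 + E)/(28/3 + E))
(-1225 + b(27)) + (1096 - 985) = (-1225 + 3*(22 + 27)/(28 + 3*27)) + (1096 - 985) = (-1225 + 3*49/(28 + 81)) + 111 = (-1225 + 3*49/109) + 111 = (-1225 + 3*(1/109)*49) + 111 = (-1225 + 147/109) + 111 = -133378/109 + 111 = -121279/109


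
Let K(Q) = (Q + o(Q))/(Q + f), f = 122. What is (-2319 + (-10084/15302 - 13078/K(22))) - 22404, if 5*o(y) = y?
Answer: -8084354545/84161 ≈ -96058.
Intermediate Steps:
o(y) = y/5
K(Q) = 6*Q/(5*(122 + Q)) (K(Q) = (Q + Q/5)/(Q + 122) = (6*Q/5)/(122 + Q) = 6*Q/(5*(122 + Q)))
(-2319 + (-10084/15302 - 13078/K(22))) - 22404 = (-2319 + (-10084/15302 - 13078/((6/5)*22/(122 + 22)))) - 22404 = (-2319 + (-10084*1/15302 - 13078/((6/5)*22/144))) - 22404 = (-2319 + (-5042/7651 - 13078/((6/5)*22*(1/144)))) - 22404 = (-2319 + (-5042/7651 - 13078/11/60)) - 22404 = (-2319 + (-5042/7651 - 13078*60/11)) - 22404 = (-2319 + (-5042/7651 - 784680/11)) - 22404 = (-2319 - 6003642142/84161) - 22404 = -6198811501/84161 - 22404 = -8084354545/84161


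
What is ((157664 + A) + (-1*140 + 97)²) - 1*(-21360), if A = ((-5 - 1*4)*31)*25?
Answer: 173898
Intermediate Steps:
A = -6975 (A = ((-5 - 4)*31)*25 = -9*31*25 = -279*25 = -6975)
((157664 + A) + (-1*140 + 97)²) - 1*(-21360) = ((157664 - 6975) + (-1*140 + 97)²) - 1*(-21360) = (150689 + (-140 + 97)²) + 21360 = (150689 + (-43)²) + 21360 = (150689 + 1849) + 21360 = 152538 + 21360 = 173898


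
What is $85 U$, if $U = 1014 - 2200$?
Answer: $-100810$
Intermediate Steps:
$U = -1186$
$85 U = 85 \left(-1186\right) = -100810$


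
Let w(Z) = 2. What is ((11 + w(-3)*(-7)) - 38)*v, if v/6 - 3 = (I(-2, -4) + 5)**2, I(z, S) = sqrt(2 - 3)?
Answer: -6642 - 2460*I ≈ -6642.0 - 2460.0*I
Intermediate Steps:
I(z, S) = I (I(z, S) = sqrt(-1) = I)
v = 18 + 6*(5 + I)**2 (v = 18 + 6*(I + 5)**2 = 18 + 6*(5 + I)**2 ≈ 162.0 + 60.0*I)
((11 + w(-3)*(-7)) - 38)*v = ((11 + 2*(-7)) - 38)*(162 + 60*I) = ((11 - 14) - 38)*(162 + 60*I) = (-3 - 38)*(162 + 60*I) = -41*(162 + 60*I) = -6642 - 2460*I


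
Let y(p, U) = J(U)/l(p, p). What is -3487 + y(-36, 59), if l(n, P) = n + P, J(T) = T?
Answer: -251123/72 ≈ -3487.8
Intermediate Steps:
l(n, P) = P + n
y(p, U) = U/(2*p) (y(p, U) = U/(p + p) = U/((2*p)) = U*(1/(2*p)) = U/(2*p))
-3487 + y(-36, 59) = -3487 + (½)*59/(-36) = -3487 + (½)*59*(-1/36) = -3487 - 59/72 = -251123/72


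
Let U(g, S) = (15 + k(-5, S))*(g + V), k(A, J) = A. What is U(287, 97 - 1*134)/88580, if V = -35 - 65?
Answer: 187/8858 ≈ 0.021111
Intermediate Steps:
V = -100
U(g, S) = -1000 + 10*g (U(g, S) = (15 - 5)*(g - 100) = 10*(-100 + g) = -1000 + 10*g)
U(287, 97 - 1*134)/88580 = (-1000 + 10*287)/88580 = (-1000 + 2870)*(1/88580) = 1870*(1/88580) = 187/8858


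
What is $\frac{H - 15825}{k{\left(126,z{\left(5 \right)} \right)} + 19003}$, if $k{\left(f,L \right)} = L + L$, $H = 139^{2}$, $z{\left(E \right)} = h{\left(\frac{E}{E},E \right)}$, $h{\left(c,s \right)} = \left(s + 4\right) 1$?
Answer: $\frac{152}{827} \approx 0.1838$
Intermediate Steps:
$h{\left(c,s \right)} = 4 + s$ ($h{\left(c,s \right)} = \left(4 + s\right) 1 = 4 + s$)
$z{\left(E \right)} = 4 + E$
$H = 19321$
$k{\left(f,L \right)} = 2 L$
$\frac{H - 15825}{k{\left(126,z{\left(5 \right)} \right)} + 19003} = \frac{19321 - 15825}{2 \left(4 + 5\right) + 19003} = \frac{19321 + \left(-18060 + 2235\right)}{2 \cdot 9 + 19003} = \frac{19321 - 15825}{18 + 19003} = \frac{3496}{19021} = 3496 \cdot \frac{1}{19021} = \frac{152}{827}$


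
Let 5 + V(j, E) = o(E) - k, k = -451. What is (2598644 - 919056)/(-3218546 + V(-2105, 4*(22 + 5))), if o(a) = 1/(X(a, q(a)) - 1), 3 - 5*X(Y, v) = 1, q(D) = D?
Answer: -5038764/9654305 ≈ -0.52192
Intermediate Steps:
X(Y, v) = ⅖ (X(Y, v) = ⅗ - ⅕*1 = ⅗ - ⅕ = ⅖)
o(a) = -5/3 (o(a) = 1/(⅖ - 1) = 1/(-⅗) = -5/3)
V(j, E) = 1333/3 (V(j, E) = -5 + (-5/3 - 1*(-451)) = -5 + (-5/3 + 451) = -5 + 1348/3 = 1333/3)
(2598644 - 919056)/(-3218546 + V(-2105, 4*(22 + 5))) = (2598644 - 919056)/(-3218546 + 1333/3) = 1679588/(-9654305/3) = 1679588*(-3/9654305) = -5038764/9654305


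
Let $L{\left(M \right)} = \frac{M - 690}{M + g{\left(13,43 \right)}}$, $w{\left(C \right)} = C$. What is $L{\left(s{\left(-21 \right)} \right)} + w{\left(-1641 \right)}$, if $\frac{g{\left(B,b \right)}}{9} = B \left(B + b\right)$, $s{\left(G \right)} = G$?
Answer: $- \frac{3572694}{2177} \approx -1641.1$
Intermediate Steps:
$g{\left(B,b \right)} = 9 B \left(B + b\right)$
$L{\left(M \right)} = \frac{-690 + M}{6552 + M}$ ($L{\left(M \right)} = \frac{M - 690}{M + 9 \cdot 13 \left(13 + 43\right)} = \frac{-690 + M}{M + 9 \cdot 13 \cdot 56} = \frac{-690 + M}{M + 6552} = \frac{-690 + M}{6552 + M}$)
$L{\left(s{\left(-21 \right)} \right)} + w{\left(-1641 \right)} = \frac{-690 - 21}{6552 - 21} - 1641 = \frac{1}{6531} \left(-711\right) - 1641 = - \frac{237}{2177} - 1641 = - \frac{3572694}{2177}$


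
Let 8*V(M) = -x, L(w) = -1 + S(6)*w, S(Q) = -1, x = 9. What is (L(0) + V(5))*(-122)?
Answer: 1037/4 ≈ 259.25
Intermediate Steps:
L(w) = -1 - w
V(M) = -9/8 (V(M) = (-1*9)/8 = (1/8)*(-9) = -9/8)
(L(0) + V(5))*(-122) = ((-1 - 1*0) - 9/8)*(-122) = ((-1 + 0) - 9/8)*(-122) = (-1 - 9/8)*(-122) = -17/8*(-122) = 1037/4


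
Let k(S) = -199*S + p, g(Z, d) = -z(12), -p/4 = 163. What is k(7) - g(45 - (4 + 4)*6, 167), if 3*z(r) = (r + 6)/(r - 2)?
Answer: -10222/5 ≈ -2044.4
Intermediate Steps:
p = -652 (p = -4*163 = -652)
z(r) = (6 + r)/(3*(-2 + r)) (z(r) = ((r + 6)/(r - 2))/3 = ((6 + r)/(-2 + r))/3 = (6 + r)/(3*(-2 + r)))
g(Z, d) = -3/5 (g(Z, d) = -(6 + 12)/(3*(-2 + 12)) = -18/(3*10) = -1*3/5 = -3/5)
k(S) = -652 - 199*S (k(S) = -199*S - 652 = -652 - 199*S)
k(7) - g(45 - (4 + 4)*6, 167) = (-652 - 199*7) - 1*(-3/5) = (-652 - 1393) + 3/5 = -2045 + 3/5 = -10222/5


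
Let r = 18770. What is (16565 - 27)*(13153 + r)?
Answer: 527942574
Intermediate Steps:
(16565 - 27)*(13153 + r) = (16565 - 27)*(13153 + 18770) = 16538*31923 = 527942574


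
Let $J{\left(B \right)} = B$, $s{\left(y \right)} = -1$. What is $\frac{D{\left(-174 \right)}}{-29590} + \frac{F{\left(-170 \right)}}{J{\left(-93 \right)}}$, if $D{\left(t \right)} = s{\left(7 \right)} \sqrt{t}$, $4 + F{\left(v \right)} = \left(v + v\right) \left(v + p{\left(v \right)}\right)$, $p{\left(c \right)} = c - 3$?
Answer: $- \frac{38872}{31} + \frac{i \sqrt{174}}{29590} \approx -1253.9 + 0.00044579 i$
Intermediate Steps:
$p{\left(c \right)} = -3 + c$
$F{\left(v \right)} = -4 + 2 v \left(-3 + 2 v\right)$ ($F{\left(v \right)} = -4 + \left(v + v\right) \left(v + \left(-3 + v\right)\right) = -4 + 2 v \left(-3 + 2 v\right)$)
$D{\left(t \right)} = - \sqrt{t}$
$\frac{D{\left(-174 \right)}}{-29590} + \frac{F{\left(-170 \right)}}{J{\left(-93 \right)}} = \frac{\left(-1\right) \sqrt{-174}}{-29590} + \frac{-4 - -1020 + 4 \left(-170\right)^{2}}{-93} = - i \sqrt{174} \left(- \frac{1}{29590}\right) + \left(-4 + 1020 + 4 \cdot 28900\right) \left(- \frac{1}{93}\right) = - i \sqrt{174} \left(- \frac{1}{29590}\right) + \left(-4 + 1020 + 115600\right) \left(- \frac{1}{93}\right) = \frac{i \sqrt{174}}{29590} + 116616 \left(- \frac{1}{93}\right) = \frac{i \sqrt{174}}{29590} - \frac{38872}{31} = - \frac{38872}{31} + \frac{i \sqrt{174}}{29590}$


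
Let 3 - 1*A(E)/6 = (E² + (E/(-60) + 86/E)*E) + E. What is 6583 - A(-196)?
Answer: 1162797/5 ≈ 2.3256e+5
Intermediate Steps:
A(E) = 18 - 6*E - 6*E² - 6*E*(86/E - E/60) (A(E) = 18 - 6*((E² + (E/(-60) + 86/E)*E) + E) = 18 - 6*((E² + (E*(-1/60) + 86/E)*E) + E) = 18 - 6*((E² + (-E/60 + 86/E)*E) + E) = 18 - 6*((E² + (86/E - E/60)*E) + E) = 18 - 6*((E² + E*(86/E - E/60)) + E) = 18 - 6*(E + E² + E*(86/E - E/60)) = 18 + (-6*E - 6*E² - 6*E*(86/E - E/60)) = 18 - 6*E - 6*E² - 6*E*(86/E - E/60))
6583 - A(-196) = 6583 - (-498 - 6*(-196) - 59/10*(-196)²) = 6583 - (-498 + 1176 - 59/10*38416) = 6583 - (-498 + 1176 - 1133272/5) = 6583 - 1*(-1129882/5) = 6583 + 1129882/5 = 1162797/5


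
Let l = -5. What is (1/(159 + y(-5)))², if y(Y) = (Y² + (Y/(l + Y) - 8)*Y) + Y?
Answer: 4/187489 ≈ 2.1335e-5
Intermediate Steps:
y(Y) = Y + Y² + Y*(-8 + Y/(-5 + Y)) (y(Y) = (Y² + (Y/(-5 + Y) - 8)*Y) + Y = (Y² + (-8 + Y/(-5 + Y))*Y) + Y = (Y² + Y*(-8 + Y/(-5 + Y))) + Y = Y + Y² + Y*(-8 + Y/(-5 + Y)))
(1/(159 + y(-5)))² = (1/(159 - 5*(35 + (-5)² - 11*(-5))/(-5 - 5)))² = (1/(159 - 5*(35 + 25 + 55)/(-10)))² = (1/(159 - 5*(-⅒)*115))² = (1/(159 + 115/2))² = (1/(433/2))² = (2/433)² = 4/187489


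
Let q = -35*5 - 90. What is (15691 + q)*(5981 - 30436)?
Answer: -377242830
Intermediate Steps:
q = -265 (q = -175 - 90 = -265)
(15691 + q)*(5981 - 30436) = (15691 - 265)*(5981 - 30436) = 15426*(-24455) = -377242830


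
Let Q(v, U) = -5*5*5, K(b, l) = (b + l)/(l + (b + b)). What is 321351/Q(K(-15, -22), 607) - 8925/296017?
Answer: -95126474592/37002125 ≈ -2570.8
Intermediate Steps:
K(b, l) = (b + l)/(l + 2*b)
Q(v, U) = -125 (Q(v, U) = -25*5 = -125)
321351/Q(K(-15, -22), 607) - 8925/296017 = 321351/(-125) - 8925/296017 = 321351*(-1/125) - 8925*1/296017 = -321351/125 - 8925/296017 = -95126474592/37002125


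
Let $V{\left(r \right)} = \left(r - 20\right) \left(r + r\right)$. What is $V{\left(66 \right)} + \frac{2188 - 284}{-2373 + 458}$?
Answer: $\frac{11625976}{1915} \approx 6071.0$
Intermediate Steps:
$V{\left(r \right)} = 2 r \left(-20 + r\right)$ ($V{\left(r \right)} = \left(-20 + r\right) 2 r = 2 r \left(-20 + r\right)$)
$V{\left(66 \right)} + \frac{2188 - 284}{-2373 + 458} = 2 \cdot 66 \left(-20 + 66\right) + \frac{2188 - 284}{-2373 + 458} = 2 \cdot 66 \cdot 46 + \frac{1904}{-1915} = 6072 + 1904 \left(- \frac{1}{1915}\right) = 6072 - \frac{1904}{1915} = \frac{11625976}{1915}$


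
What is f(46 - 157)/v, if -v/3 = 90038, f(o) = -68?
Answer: 34/135057 ≈ 0.00025175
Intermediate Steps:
v = -270114 (v = -3*90038 = -270114)
f(46 - 157)/v = -68/(-270114) = -68*(-1/270114) = 34/135057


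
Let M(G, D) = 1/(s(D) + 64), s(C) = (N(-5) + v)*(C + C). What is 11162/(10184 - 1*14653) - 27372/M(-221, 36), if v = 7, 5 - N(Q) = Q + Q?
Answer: -201592382426/4469 ≈ -4.5109e+7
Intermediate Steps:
N(Q) = 5 - 2*Q (N(Q) = 5 - (Q + Q) = 5 - 2*Q)
s(C) = 44*C (s(C) = ((5 - 2*(-5)) + 7)*(C + C) = ((5 + 10) + 7)*(2*C) = (15 + 7)*(2*C) = 22*(2*C) = 44*C)
M(G, D) = 1/(64 + 44*D) (M(G, D) = 1/(44*D + 64) = 1/(64 + 44*D))
11162/(10184 - 1*14653) - 27372/M(-221, 36) = 11162/(10184 - 1*14653) - 27372/(1/(4*(16 + 11*36))) = 11162/(10184 - 14653) - 27372/(1/(4*(16 + 396))) = 11162/(-4469) - 27372/((¼)/412) = 11162*(-1/4469) - 27372/((¼)*(1/412)) = -11162/4469 - 27372/1/1648 = -11162/4469 - 27372*1648 = -11162/4469 - 45109056 = -201592382426/4469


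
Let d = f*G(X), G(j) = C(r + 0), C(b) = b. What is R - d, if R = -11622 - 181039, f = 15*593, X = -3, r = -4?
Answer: -157081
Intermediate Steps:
G(j) = -4 (G(j) = -4 + 0 = -4)
f = 8895
R = -192661
d = -35580 (d = 8895*(-4) = -35580)
R - d = -192661 - 1*(-35580) = -192661 + 35580 = -157081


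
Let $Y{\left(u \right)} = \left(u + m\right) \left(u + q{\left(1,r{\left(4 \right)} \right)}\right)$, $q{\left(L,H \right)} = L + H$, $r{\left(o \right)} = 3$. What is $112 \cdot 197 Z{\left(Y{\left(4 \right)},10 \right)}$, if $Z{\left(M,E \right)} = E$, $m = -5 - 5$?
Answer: $220640$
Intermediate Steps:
$m = -10$
$q{\left(L,H \right)} = H + L$
$Y{\left(u \right)} = \left(-10 + u\right) \left(4 + u\right)$ ($Y{\left(u \right)} = \left(u - 10\right) \left(u + \left(3 + 1\right)\right) = \left(-10 + u\right) \left(u + 4\right) = \left(-10 + u\right) \left(4 + u\right)$)
$112 \cdot 197 Z{\left(Y{\left(4 \right)},10 \right)} = 112 \cdot 197 \cdot 10 = 22064 \cdot 10 = 220640$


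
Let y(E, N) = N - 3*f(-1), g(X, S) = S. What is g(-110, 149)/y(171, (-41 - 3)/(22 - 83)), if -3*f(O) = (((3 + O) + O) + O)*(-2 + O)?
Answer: 9089/44 ≈ 206.57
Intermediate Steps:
f(O) = -(-2 + O)*(3 + 3*O)/3 (f(O) = -(((3 + O) + O) + O)*(-2 + O)/3 = -((3 + 2*O) + O)*(-2 + O)/3 = -(3 + 3*O)*(-2 + O)/3 = -(-2 + O)*(3 + 3*O)/3)
y(E, N) = N (y(E, N) = N - 3*(2 - 1 - 1*(-1)**2) = N - 3*(2 - 1 - 1*1) = N - 3*(2 - 1 - 1) = N - 3*0 = N + 0 = N)
g(-110, 149)/y(171, (-41 - 3)/(22 - 83)) = 149/(((-41 - 3)/(22 - 83))) = 149/((-44/(-61))) = 149/((-44*(-1/61))) = 149/(44/61) = 149*(61/44) = 9089/44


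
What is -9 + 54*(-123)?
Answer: -6651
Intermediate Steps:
-9 + 54*(-123) = -9 - 6642 = -6651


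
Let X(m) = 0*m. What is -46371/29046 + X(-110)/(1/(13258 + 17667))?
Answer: -15457/9682 ≈ -1.5965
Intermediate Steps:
X(m) = 0
-46371/29046 + X(-110)/(1/(13258 + 17667)) = -46371/29046 + 0/(1/(13258 + 17667)) = -46371*1/29046 + 0/(1/30925) = -15457/9682 + 0/(1/30925) = -15457/9682 + 0*30925 = -15457/9682 + 0 = -15457/9682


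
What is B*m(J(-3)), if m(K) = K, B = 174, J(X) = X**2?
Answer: 1566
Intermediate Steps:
B*m(J(-3)) = 174*(-3)**2 = 174*9 = 1566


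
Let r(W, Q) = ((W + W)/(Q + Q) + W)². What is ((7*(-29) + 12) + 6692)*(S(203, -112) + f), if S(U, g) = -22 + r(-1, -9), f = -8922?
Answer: -1569774800/27 ≈ -5.8140e+7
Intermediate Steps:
r(W, Q) = (W + W/Q)² (r(W, Q) = ((2*W)/((2*Q)) + W)² = ((2*W)*(1/(2*Q)) + W)² = (W/Q + W)² = (W + W/Q)²)
S(U, g) = -1718/81 (S(U, g) = -22 + (-1)²*(1 - 9)²/(-9)² = -22 + (1/81)*1*(-8)² = -22 + (1/81)*1*64 = -22 + 64/81 = -1718/81)
((7*(-29) + 12) + 6692)*(S(203, -112) + f) = ((7*(-29) + 12) + 6692)*(-1718/81 - 8922) = ((-203 + 12) + 6692)*(-724400/81) = (-191 + 6692)*(-724400/81) = 6501*(-724400/81) = -1569774800/27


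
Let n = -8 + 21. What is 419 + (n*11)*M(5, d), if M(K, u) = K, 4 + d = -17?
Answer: 1134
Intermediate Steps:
d = -21 (d = -4 - 17 = -21)
n = 13
419 + (n*11)*M(5, d) = 419 + (13*11)*5 = 419 + 143*5 = 419 + 715 = 1134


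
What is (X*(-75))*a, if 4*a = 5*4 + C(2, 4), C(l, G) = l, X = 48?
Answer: -19800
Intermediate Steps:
a = 11/2 (a = (5*4 + 2)/4 = (20 + 2)/4 = (1/4)*22 = 11/2 ≈ 5.5000)
(X*(-75))*a = (48*(-75))*(11/2) = -3600*11/2 = -19800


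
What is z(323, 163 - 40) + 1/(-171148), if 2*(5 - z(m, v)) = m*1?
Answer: -26784663/171148 ≈ -156.50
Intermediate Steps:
z(m, v) = 5 - m/2
z(323, 163 - 40) + 1/(-171148) = (5 - ½*323) + 1/(-171148) = (5 - 323/2) - 1/171148 = -313/2 - 1/171148 = -26784663/171148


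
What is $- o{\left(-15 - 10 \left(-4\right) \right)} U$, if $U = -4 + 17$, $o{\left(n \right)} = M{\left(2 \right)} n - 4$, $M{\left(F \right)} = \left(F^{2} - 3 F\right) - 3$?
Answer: $1677$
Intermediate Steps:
$M{\left(F \right)} = -3 + F^{2} - 3 F$
$o{\left(n \right)} = -4 - 5 n$ ($o{\left(n \right)} = \left(-3 + 2^{2} - 6\right) n - 4 = \left(-3 + 4 - 6\right) n - 4 = - 5 n - 4 = -4 - 5 n$)
$U = 13$
$- o{\left(-15 - 10 \left(-4\right) \right)} U = - (-4 - 5 \left(-15 - 10 \left(-4\right)\right)) 13 = - (-4 - 5 \left(-15 - -40\right)) 13 = - (-4 - 5 \left(-15 + 40\right)) 13 = - (-4 - 125) 13 = \left(-1\right) \left(-129\right) 13 = 129 \cdot 13 = 1677$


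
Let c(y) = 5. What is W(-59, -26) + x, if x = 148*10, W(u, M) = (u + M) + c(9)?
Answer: 1400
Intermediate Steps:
W(u, M) = 5 + M + u (W(u, M) = (u + M) + 5 = (M + u) + 5 = 5 + M + u)
x = 1480
W(-59, -26) + x = (5 - 26 - 59) + 1480 = -80 + 1480 = 1400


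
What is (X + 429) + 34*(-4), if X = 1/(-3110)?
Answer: 911229/3110 ≈ 293.00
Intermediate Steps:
X = -1/3110 ≈ -0.00032154
(X + 429) + 34*(-4) = (-1/3110 + 429) + 34*(-4) = 1334189/3110 - 136 = 911229/3110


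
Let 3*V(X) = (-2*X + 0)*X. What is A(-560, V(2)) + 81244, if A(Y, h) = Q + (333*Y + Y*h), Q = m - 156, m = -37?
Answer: -311807/3 ≈ -1.0394e+5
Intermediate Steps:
Q = -193 (Q = -37 - 156 = -193)
V(X) = -2*X²/3 (V(X) = ((-2*X + 0)*X)/3 = ((-2*X)*X)/3 = (-2*X²)/3 = -2*X²/3)
A(Y, h) = -193 + 333*Y + Y*h (A(Y, h) = -193 + (333*Y + Y*h) = -193 + 333*Y + Y*h)
A(-560, V(2)) + 81244 = (-193 + 333*(-560) - (-1120)*2²/3) + 81244 = (-193 - 186480 - (-1120)*4/3) + 81244 = (-193 - 186480 - 560*(-8/3)) + 81244 = (-193 - 186480 + 4480/3) + 81244 = -555539/3 + 81244 = -311807/3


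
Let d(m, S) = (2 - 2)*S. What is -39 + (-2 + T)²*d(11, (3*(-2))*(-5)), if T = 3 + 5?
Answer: -39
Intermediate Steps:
T = 8
d(m, S) = 0 (d(m, S) = 0*S = 0)
-39 + (-2 + T)²*d(11, (3*(-2))*(-5)) = -39 + (-2 + 8)²*0 = -39 + 6²*0 = -39 + 36*0 = -39 + 0 = -39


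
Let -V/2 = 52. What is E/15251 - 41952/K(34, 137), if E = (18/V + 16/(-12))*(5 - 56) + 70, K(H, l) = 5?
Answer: -33270079329/3965260 ≈ -8390.4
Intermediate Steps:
V = -104 (V = -2*52 = -104)
E = 7635/52 (E = (18/(-104) + 16/(-12))*(5 - 56) + 70 = (18*(-1/104) + 16*(-1/12))*(-51) + 70 = (-9/52 - 4/3)*(-51) + 70 = -235/156*(-51) + 70 = 3995/52 + 70 = 7635/52 ≈ 146.83)
E/15251 - 41952/K(34, 137) = (7635/52)/15251 - 41952/5 = (7635/52)*(1/15251) - 41952*⅕ = 7635/793052 - 41952/5 = -33270079329/3965260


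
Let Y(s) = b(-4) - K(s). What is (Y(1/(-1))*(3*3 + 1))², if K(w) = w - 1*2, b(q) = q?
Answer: 100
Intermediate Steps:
K(w) = -2 + w (K(w) = w - 2 = -2 + w)
Y(s) = -2 - s (Y(s) = -4 - (-2 + s) = -4 + (2 - s) = -2 - s)
(Y(1/(-1))*(3*3 + 1))² = ((-2 - 1/(-1))*(3*3 + 1))² = ((-2 - 1*(-1))*(9 + 1))² = ((-2 + 1)*10)² = (-1*10)² = (-10)² = 100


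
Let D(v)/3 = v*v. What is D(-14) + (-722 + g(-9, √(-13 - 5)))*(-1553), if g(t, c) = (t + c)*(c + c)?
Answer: 1177762 + 83862*I*√2 ≈ 1.1778e+6 + 1.186e+5*I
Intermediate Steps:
D(v) = 3*v² (D(v) = 3*(v*v) = 3*v²)
g(t, c) = 2*c*(c + t) (g(t, c) = (c + t)*(2*c) = 2*c*(c + t))
D(-14) + (-722 + g(-9, √(-13 - 5)))*(-1553) = 3*(-14)² + (-722 + 2*√(-13 - 5)*(√(-13 - 5) - 9))*(-1553) = 3*196 + (-722 + 2*√(-18)*(√(-18) - 9))*(-1553) = 588 + (-722 + 2*(3*I*√2)*(3*I*√2 - 9))*(-1553) = 588 + (-722 + 2*(3*I*√2)*(-9 + 3*I*√2))*(-1553) = 588 + (-722 + 6*I*√2*(-9 + 3*I*√2))*(-1553) = 588 + (1121266 - 9318*I*√2*(-9 + 3*I*√2)) = 1121854 - 9318*I*√2*(-9 + 3*I*√2)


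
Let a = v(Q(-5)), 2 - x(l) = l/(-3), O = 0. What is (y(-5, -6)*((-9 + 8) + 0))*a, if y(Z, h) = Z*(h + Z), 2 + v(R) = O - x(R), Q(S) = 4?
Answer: 880/3 ≈ 293.33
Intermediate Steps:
x(l) = 2 + l/3 (x(l) = 2 - l/(-3) = 2 - l*(-1)/3 = 2 - (-1)*l/3 = 2 + l/3)
v(R) = -4 - R/3 (v(R) = -2 + (0 - (2 + R/3)) = -2 + (0 + (-2 - R/3)) = -2 + (-2 - R/3) = -4 - R/3)
y(Z, h) = Z*(Z + h)
a = -16/3 (a = -4 - ⅓*4 = -4 - 4/3 = -16/3 ≈ -5.3333)
(y(-5, -6)*((-9 + 8) + 0))*a = ((-5*(-5 - 6))*((-9 + 8) + 0))*(-16/3) = ((-5*(-11))*(-1 + 0))*(-16/3) = (55*(-1))*(-16/3) = -55*(-16/3) = 880/3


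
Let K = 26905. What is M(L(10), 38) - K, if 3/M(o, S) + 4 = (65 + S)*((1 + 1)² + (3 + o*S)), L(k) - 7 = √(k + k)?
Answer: -2604755389336/96813061 - 23484*√5/484065305 ≈ -26905.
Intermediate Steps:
L(k) = 7 + √2*√k (L(k) = 7 + √(k + k) = 7 + √(2*k) = 7 + √2*√k)
M(o, S) = 3/(-4 + (7 + S*o)*(65 + S)) (M(o, S) = 3/(-4 + (65 + S)*((1 + 1)² + (3 + o*S))) = 3/(-4 + (65 + S)*(2² + (3 + S*o))) = 3/(-4 + (65 + S)*(4 + (3 + S*o))) = 3/(-4 + (65 + S)*(7 + S*o)) = 3/(-4 + (7 + S*o)*(65 + S)))
M(L(10), 38) - K = 3/(451 + 7*38 + (7 + √2*√10)*38² + 65*38*(7 + √2*√10)) - 1*26905 = 3/(451 + 266 + (7 + 2*√5)*1444 + 65*38*(7 + 2*√5)) - 26905 = 3/(451 + 266 + (10108 + 2888*√5) + (17290 + 4940*√5)) - 26905 = 3/(28115 + 7828*√5) - 26905 = -26905 + 3/(28115 + 7828*√5)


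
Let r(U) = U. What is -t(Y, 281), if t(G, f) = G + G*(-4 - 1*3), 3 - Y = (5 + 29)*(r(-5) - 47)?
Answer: 10626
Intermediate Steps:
Y = 1771 (Y = 3 - (5 + 29)*(-5 - 47) = 3 - 34*(-52) = 3 - 1*(-1768) = 3 + 1768 = 1771)
t(G, f) = -6*G (t(G, f) = G + G*(-4 - 3) = G + G*(-7) = G - 7*G = -6*G)
-t(Y, 281) = -(-6)*1771 = -1*(-10626) = 10626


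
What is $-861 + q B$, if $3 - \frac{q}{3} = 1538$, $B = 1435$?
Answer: $-6609036$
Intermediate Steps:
$q = -4605$ ($q = 9 - 4614 = -4605$)
$-861 + q B = -861 - 6608175 = -6609036$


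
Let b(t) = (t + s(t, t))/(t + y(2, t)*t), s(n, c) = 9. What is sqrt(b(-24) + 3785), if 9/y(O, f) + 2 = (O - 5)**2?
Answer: 3*sqrt(107670)/16 ≈ 61.525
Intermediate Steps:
y(O, f) = 9/(-2 + (-5 + O)**2) (y(O, f) = 9/(-2 + (O - 5)**2) = 9/(-2 + (-5 + O)**2))
b(t) = 7*(9 + t)/(16*t) (b(t) = (t + 9)/(t + (9/(-2 + (-5 + 2)**2))*t) = (9 + t)/(t + (9/(-2 + (-3)**2))*t) = (9 + t)/(t + (9/(-2 + 9))*t) = (9 + t)/(t + (9/7)*t) = (9 + t)/(t + (9*(1/7))*t) = (9 + t)/(t + 9*t/7) = (9 + t)/((16*t/7)) = (9 + t)*(7/(16*t)) = 7*(9 + t)/(16*t))
sqrt(b(-24) + 3785) = sqrt((7/16)*(9 - 24)/(-24) + 3785) = sqrt((7/16)*(-1/24)*(-15) + 3785) = sqrt(35/128 + 3785) = sqrt(484515/128) = 3*sqrt(107670)/16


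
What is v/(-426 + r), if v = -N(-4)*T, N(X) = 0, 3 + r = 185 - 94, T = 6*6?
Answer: 0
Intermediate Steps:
T = 36
r = 88 (r = -3 + (185 - 94) = -3 + 91 = 88)
v = 0 (v = -0*36 = -1*0 = 0)
v/(-426 + r) = 0/(-426 + 88) = 0/(-338) = -1/338*0 = 0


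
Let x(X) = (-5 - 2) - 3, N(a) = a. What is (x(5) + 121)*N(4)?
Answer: 444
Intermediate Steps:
x(X) = -10 (x(X) = -7 - 3 = -10)
(x(5) + 121)*N(4) = (-10 + 121)*4 = 111*4 = 444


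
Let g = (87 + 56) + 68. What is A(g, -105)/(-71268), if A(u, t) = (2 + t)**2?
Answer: -10609/71268 ≈ -0.14886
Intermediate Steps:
g = 211 (g = 143 + 68 = 211)
A(g, -105)/(-71268) = (2 - 105)**2/(-71268) = (-103)**2*(-1/71268) = 10609*(-1/71268) = -10609/71268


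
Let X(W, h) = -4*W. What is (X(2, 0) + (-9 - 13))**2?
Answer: 900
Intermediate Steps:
(X(2, 0) + (-9 - 13))**2 = (-4*2 + (-9 - 13))**2 = (-8 - 22)**2 = (-30)**2 = 900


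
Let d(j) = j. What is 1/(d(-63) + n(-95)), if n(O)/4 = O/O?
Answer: -1/59 ≈ -0.016949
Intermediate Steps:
n(O) = 4 (n(O) = 4*(O/O) = 4*1 = 4)
1/(d(-63) + n(-95)) = 1/(-63 + 4) = 1/(-59) = -1/59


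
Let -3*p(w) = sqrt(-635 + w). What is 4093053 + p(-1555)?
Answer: 4093053 - I*sqrt(2190)/3 ≈ 4.0931e+6 - 15.599*I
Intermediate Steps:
p(w) = -sqrt(-635 + w)/3
4093053 + p(-1555) = 4093053 - sqrt(-635 - 1555)/3 = 4093053 - I*sqrt(2190)/3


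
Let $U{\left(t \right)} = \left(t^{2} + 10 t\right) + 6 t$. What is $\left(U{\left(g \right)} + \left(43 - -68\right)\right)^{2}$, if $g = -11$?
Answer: $3136$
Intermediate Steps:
$U{\left(t \right)} = t^{2} + 16 t$
$\left(U{\left(g \right)} + \left(43 - -68\right)\right)^{2} = \left(- 11 \left(16 - 11\right) + \left(43 - -68\right)\right)^{2} = \left(\left(-11\right) 5 + \left(43 + 68\right)\right)^{2} = \left(-55 + 111\right)^{2} = 56^{2} = 3136$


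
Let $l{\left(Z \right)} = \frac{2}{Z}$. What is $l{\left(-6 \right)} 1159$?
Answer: $- \frac{1159}{3} \approx -386.33$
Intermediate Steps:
$l{\left(-6 \right)} 1159 = \frac{2}{-6} \cdot 1159 = 2 \left(- \frac{1}{6}\right) 1159 = \left(- \frac{1}{3}\right) 1159 = - \frac{1159}{3}$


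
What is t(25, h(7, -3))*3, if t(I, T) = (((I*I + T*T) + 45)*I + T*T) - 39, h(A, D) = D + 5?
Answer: 50445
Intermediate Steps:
h(A, D) = 5 + D
t(I, T) = -39 + T**2 + I*(45 + I**2 + T**2) (t(I, T) = (((I**2 + T**2) + 45)*I + T**2) - 39 = ((45 + I**2 + T**2)*I + T**2) - 39 = (I*(45 + I**2 + T**2) + T**2) - 39 = (T**2 + I*(45 + I**2 + T**2)) - 39 = -39 + T**2 + I*(45 + I**2 + T**2))
t(25, h(7, -3))*3 = (-39 + 25**3 + (5 - 3)**2 + 45*25 + 25*(5 - 3)**2)*3 = (-39 + 15625 + 2**2 + 1125 + 25*2**2)*3 = (-39 + 15625 + 4 + 1125 + 25*4)*3 = (-39 + 15625 + 4 + 1125 + 100)*3 = 16815*3 = 50445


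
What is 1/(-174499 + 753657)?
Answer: 1/579158 ≈ 1.7266e-6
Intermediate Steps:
1/(-174499 + 753657) = 1/579158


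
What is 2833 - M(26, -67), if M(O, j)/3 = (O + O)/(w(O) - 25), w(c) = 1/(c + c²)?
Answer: 49825829/17549 ≈ 2839.2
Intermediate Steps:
M(O, j) = 6*O/(-25 + 1/(O*(1 + O))) (M(O, j) = 3*((O + O)/(1/(O*(1 + O)) - 25)) = 3*((2*O)/(-25 + 1/(O*(1 + O)))) = 3*(2*O/(-25 + 1/(O*(1 + O)))) = 6*O/(-25 + 1/(O*(1 + O))))
2833 - M(26, -67) = 2833 - 6*26²*(-1 - 1*26)/(-1 + 25*26*(1 + 26)) = 2833 - 6*676*(-1 - 26)/(-1 + 25*26*27) = 2833 - 6*676*(-27)/(-1 + 17550) = 2833 - 6*676*(-27)/17549 = 2833 - 1*(-109512/17549) = 2833 + 109512/17549 = 49825829/17549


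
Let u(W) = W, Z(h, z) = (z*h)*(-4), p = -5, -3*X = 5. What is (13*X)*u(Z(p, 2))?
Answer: -2600/3 ≈ -866.67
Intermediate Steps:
X = -5/3 (X = -⅓*5 = -5/3 ≈ -1.6667)
Z(h, z) = -4*h*z (Z(h, z) = (h*z)*(-4) = -4*h*z)
(13*X)*u(Z(p, 2)) = (13*(-5/3))*(-4*(-5)*2) = -65/3*40 = -2600/3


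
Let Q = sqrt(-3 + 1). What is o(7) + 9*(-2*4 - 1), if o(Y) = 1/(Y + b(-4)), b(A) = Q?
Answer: (-81*sqrt(2) + 566*I)/(sqrt(2) - 7*I) ≈ -80.863 - 0.02773*I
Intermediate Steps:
Q = I*sqrt(2) (Q = sqrt(-2) = I*sqrt(2) ≈ 1.4142*I)
b(A) = I*sqrt(2)
o(Y) = 1/(Y + I*sqrt(2))
o(7) + 9*(-2*4 - 1) = 1/(7 + I*sqrt(2)) + 9*(-2*4 - 1) = 1/(7 + I*sqrt(2)) + 9*(-8 - 1) = 1/(7 + I*sqrt(2)) + 9*(-9) = 1/(7 + I*sqrt(2)) - 81 = -81 + 1/(7 + I*sqrt(2))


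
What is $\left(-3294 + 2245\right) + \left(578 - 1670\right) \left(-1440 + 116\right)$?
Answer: $1444759$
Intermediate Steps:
$\left(-3294 + 2245\right) + \left(578 - 1670\right) \left(-1440 + 116\right) = -1049 - -1445808 = -1049 + 1445808 = 1444759$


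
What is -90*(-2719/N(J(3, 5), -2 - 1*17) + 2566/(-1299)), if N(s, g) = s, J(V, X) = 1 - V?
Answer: -52902735/433 ≈ -1.2218e+5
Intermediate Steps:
-90*(-2719/N(J(3, 5), -2 - 1*17) + 2566/(-1299)) = -90*(-2719/(1 - 1*3) + 2566/(-1299)) = -90*(-2719/(1 - 3) + 2566*(-1/1299)) = -90*(-2719/(-2) - 2566/1299) = -90*(-2719*(-½) - 2566/1299) = -90*(2719/2 - 2566/1299) = -90*3526849/2598 = -52902735/433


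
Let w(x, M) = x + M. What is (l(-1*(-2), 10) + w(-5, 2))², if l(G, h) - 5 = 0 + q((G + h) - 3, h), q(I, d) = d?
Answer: 144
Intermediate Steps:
l(G, h) = 5 + h (l(G, h) = 5 + (0 + h) = 5 + h)
w(x, M) = M + x
(l(-1*(-2), 10) + w(-5, 2))² = ((5 + 10) + (2 - 5))² = (15 - 3)² = 12² = 144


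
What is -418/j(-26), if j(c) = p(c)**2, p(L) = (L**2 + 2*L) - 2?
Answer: -209/193442 ≈ -0.0010804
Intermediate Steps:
p(L) = -2 + L**2 + 2*L
j(c) = (-2 + c**2 + 2*c)**2
-418/j(-26) = -418/(-2 + (-26)**2 + 2*(-26))**2 = -418/(-2 + 676 - 52)**2 = -418/(622**2) = -418/386884 = -418*1/386884 = -209/193442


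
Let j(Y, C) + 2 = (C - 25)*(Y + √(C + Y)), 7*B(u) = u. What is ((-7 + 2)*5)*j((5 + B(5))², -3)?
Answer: 160350/7 + 100*√1453 ≈ 26719.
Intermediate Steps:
B(u) = u/7
j(Y, C) = -2 + (-25 + C)*(Y + √(C + Y)) (j(Y, C) = -2 + (C - 25)*(Y + √(C + Y)) = -2 + (-25 + C)*(Y + √(C + Y)))
((-7 + 2)*5)*j((5 + B(5))², -3) = ((-7 + 2)*5)*(-2 - 25*(5 + (⅐)*5)² - 25*√(-3 + (5 + (⅐)*5)²) - 3*(5 + (⅐)*5)² - 3*√(-3 + (5 + (⅐)*5)²)) = (-5*5)*(-2 - 25*(5 + 5/7)² - 25*√(-3 + (5 + 5/7)²) - 3*(5 + 5/7)² - 3*√(-3 + (5 + 5/7)²)) = -25*(-2 - 25*(40/7)² - 25*√(-3 + (40/7)²) - 3*(40/7)² - 3*√(-3 + (40/7)²)) = -25*(-2 - 25*1600/49 - 25*√(-3 + 1600/49) - 3*1600/49 - 3*√(-3 + 1600/49)) = -25*(-2 - 40000/49 - 25*√1453/7 - 4800/49 - 3*√1453/7) = -25*(-6414/7 - 4*√1453) = 160350/7 + 100*√1453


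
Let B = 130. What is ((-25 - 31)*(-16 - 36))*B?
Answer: 378560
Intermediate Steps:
((-25 - 31)*(-16 - 36))*B = ((-25 - 31)*(-16 - 36))*130 = -56*(-52)*130 = 2912*130 = 378560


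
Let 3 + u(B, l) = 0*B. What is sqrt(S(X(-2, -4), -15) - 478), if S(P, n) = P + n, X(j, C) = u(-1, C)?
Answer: 4*I*sqrt(31) ≈ 22.271*I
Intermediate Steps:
u(B, l) = -3 (u(B, l) = -3 + 0*B = -3 + 0 = -3)
X(j, C) = -3
sqrt(S(X(-2, -4), -15) - 478) = sqrt((-3 - 15) - 478) = sqrt(-18 - 478) = sqrt(-496) = 4*I*sqrt(31)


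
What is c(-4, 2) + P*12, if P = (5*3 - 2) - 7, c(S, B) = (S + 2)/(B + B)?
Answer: 143/2 ≈ 71.500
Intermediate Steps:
c(S, B) = (2 + S)/(2*B) (c(S, B) = (2 + S)/((2*B)) = (2 + S)*(1/(2*B)) = (2 + S)/(2*B))
P = 6 (P = (15 - 2) - 7 = 13 - 7 = 6)
c(-4, 2) + P*12 = (½)*(2 - 4)/2 + 6*12 = (½)*(½)*(-2) + 72 = -½ + 72 = 143/2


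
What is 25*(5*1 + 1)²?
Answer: 900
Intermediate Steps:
25*(5*1 + 1)² = 25*(5 + 1)² = 25*6² = 25*36 = 900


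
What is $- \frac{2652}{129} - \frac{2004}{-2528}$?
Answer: $- \frac{537145}{27176} \approx -19.765$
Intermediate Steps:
$- \frac{2652}{129} - \frac{2004}{-2528} = \left(-2652\right) \frac{1}{129} - - \frac{501}{632} = - \frac{884}{43} + \frac{501}{632} = - \frac{537145}{27176}$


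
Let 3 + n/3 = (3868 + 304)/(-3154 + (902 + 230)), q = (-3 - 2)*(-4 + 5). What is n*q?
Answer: 25595/337 ≈ 75.950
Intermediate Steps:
q = -5 (q = -5*1 = -5)
n = -5119/337 (n = -9 + 3*((3868 + 304)/(-3154 + (902 + 230))) = -9 + 3*(4172/(-3154 + 1132)) = -9 + 3*(4172/(-2022)) = -9 + 3*(4172*(-1/2022)) = -9 + 3*(-2086/1011) = -9 - 2086/337 = -5119/337 ≈ -15.190)
n*q = -5119/337*(-5) = 25595/337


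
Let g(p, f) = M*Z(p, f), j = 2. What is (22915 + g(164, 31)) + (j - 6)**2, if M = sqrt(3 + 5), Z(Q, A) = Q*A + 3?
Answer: 22931 + 10174*sqrt(2) ≈ 37319.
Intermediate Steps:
Z(Q, A) = 3 + A*Q (Z(Q, A) = A*Q + 3 = 3 + A*Q)
M = 2*sqrt(2) (M = sqrt(8) = 2*sqrt(2) ≈ 2.8284)
g(p, f) = 2*sqrt(2)*(3 + f*p) (g(p, f) = (2*sqrt(2))*(3 + f*p) = 2*sqrt(2)*(3 + f*p))
(22915 + g(164, 31)) + (j - 6)**2 = (22915 + 2*sqrt(2)*(3 + 31*164)) + (2 - 6)**2 = (22915 + 2*sqrt(2)*(3 + 5084)) + (-4)**2 = (22915 + 2*sqrt(2)*5087) + 16 = (22915 + 10174*sqrt(2)) + 16 = 22931 + 10174*sqrt(2)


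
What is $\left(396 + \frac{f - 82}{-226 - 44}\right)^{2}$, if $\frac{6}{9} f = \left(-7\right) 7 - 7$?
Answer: $\frac{2866852849}{18225} \approx 1.573 \cdot 10^{5}$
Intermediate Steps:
$f = -84$ ($f = \frac{3 \left(\left(-7\right) 7 - 7\right)}{2} = \frac{3 \left(-49 - 7\right)}{2} = \frac{3}{2} \left(-56\right) = -84$)
$\left(396 + \frac{f - 82}{-226 - 44}\right)^{2} = \left(396 + \frac{-84 - 82}{-226 - 44}\right)^{2} = \left(396 - \frac{166}{-270}\right)^{2} = \left(396 - - \frac{83}{135}\right)^{2} = \left(396 + \frac{83}{135}\right)^{2} = \left(\frac{53543}{135}\right)^{2} = \frac{2866852849}{18225}$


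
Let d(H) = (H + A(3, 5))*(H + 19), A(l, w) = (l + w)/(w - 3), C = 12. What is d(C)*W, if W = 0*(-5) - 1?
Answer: -496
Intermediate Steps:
W = -1 (W = 0 - 1 = -1)
A(l, w) = (l + w)/(-3 + w)
d(H) = (4 + H)*(19 + H) (d(H) = (H + (3 + 5)/(-3 + 5))*(H + 19) = (H + 8/2)*(19 + H) = (H + (1/2)*8)*(19 + H) = (H + 4)*(19 + H) = (4 + H)*(19 + H))
d(C)*W = (76 + 12**2 + 23*12)*(-1) = (76 + 144 + 276)*(-1) = 496*(-1) = -496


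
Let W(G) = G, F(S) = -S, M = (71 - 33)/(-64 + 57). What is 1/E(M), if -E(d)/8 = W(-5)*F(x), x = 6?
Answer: -1/240 ≈ -0.0041667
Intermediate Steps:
M = -38/7 (M = 38/(-7) = 38*(-⅐) = -38/7 ≈ -5.4286)
E(d) = -240 (E(d) = -(-40)*(-1*6) = -(-40)*(-6) = -8*30 = -240)
1/E(M) = 1/(-240) = -1/240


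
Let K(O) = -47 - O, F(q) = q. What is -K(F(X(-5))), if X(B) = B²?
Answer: 72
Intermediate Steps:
-K(F(X(-5))) = -(-47 - 1*(-5)²) = -(-47 - 1*25) = -(-47 - 25) = -1*(-72) = 72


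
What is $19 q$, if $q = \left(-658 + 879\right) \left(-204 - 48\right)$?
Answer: $-1058148$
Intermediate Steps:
$q = -55692$ ($q = 221 \left(-252\right) = -55692$)
$19 q = 19 \left(-55692\right) = -1058148$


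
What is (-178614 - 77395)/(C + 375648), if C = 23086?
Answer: -256009/398734 ≈ -0.64205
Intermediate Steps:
(-178614 - 77395)/(C + 375648) = (-178614 - 77395)/(23086 + 375648) = -256009/398734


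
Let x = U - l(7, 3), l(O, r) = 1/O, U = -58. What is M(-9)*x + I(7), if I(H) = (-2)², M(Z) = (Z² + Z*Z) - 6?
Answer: -63464/7 ≈ -9066.3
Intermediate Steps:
M(Z) = -6 + 2*Z² (M(Z) = (Z² + Z²) - 6 = 2*Z² - 6 = -6 + 2*Z²)
I(H) = 4
x = -407/7 (x = -58 - 1/7 = -58 - 1*⅐ = -58 - ⅐ = -407/7 ≈ -58.143)
M(-9)*x + I(7) = (-6 + 2*(-9)²)*(-407/7) + 4 = (-6 + 2*81)*(-407/7) + 4 = (-6 + 162)*(-407/7) + 4 = 156*(-407/7) + 4 = -63492/7 + 4 = -63464/7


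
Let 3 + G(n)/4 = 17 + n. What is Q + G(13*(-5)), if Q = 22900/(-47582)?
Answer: -4864814/23791 ≈ -204.48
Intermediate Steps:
G(n) = 56 + 4*n (G(n) = -12 + 4*(17 + n) = -12 + (68 + 4*n) = 56 + 4*n)
Q = -11450/23791 (Q = 22900*(-1/47582) = -11450/23791 ≈ -0.48127)
Q + G(13*(-5)) = -11450/23791 + (56 + 4*(13*(-5))) = -11450/23791 + (56 + 4*(-65)) = -11450/23791 + (56 - 260) = -11450/23791 - 204 = -4864814/23791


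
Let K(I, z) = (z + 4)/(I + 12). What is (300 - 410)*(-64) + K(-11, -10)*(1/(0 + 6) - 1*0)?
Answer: 7039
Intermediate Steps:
K(I, z) = (4 + z)/(12 + I)
(300 - 410)*(-64) + K(-11, -10)*(1/(0 + 6) - 1*0) = (300 - 410)*(-64) + ((4 - 10)/(12 - 11))*(1/(0 + 6) - 1*0) = -110*(-64) + (-6/1)*(1/6 + 0) = 7040 + (1*(-6))*(⅙ + 0) = 7040 - 6*⅙ = 7040 - 1 = 7039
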